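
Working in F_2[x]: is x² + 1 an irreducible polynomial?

Write m(x) = x² + 1.
Check for roots in F_2: m(0) = 1; m(1) = 0 → root.
m(1) = 0, so (x − 1) divides m(x); m is reducible.

No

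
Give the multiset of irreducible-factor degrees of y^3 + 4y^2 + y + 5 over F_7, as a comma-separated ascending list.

Write h(y) = y^3 + 4y^2 + y + 5.
Linear factors from roots: (y + 1).
Complete factorization: h(y) = (y + 1)·(y^2 + 3y + 5).
Factor degrees with multiplicity: 1 + 2 = 3.

1, 2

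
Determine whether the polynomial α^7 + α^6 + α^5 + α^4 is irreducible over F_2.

Write P(α) = α^7 + α^6 + α^5 + α^4.
Check for roots in F_2: P(0) = 0 → root; P(1) = 0 → root.
P(0) = 0, so (α) divides P(α); P is reducible.

No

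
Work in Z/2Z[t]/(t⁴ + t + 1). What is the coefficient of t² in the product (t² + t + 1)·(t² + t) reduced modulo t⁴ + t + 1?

0

Multiply in Z/2Z[t]: (t² + t + 1)·(t² + t) = t⁴ + t.
Reduce using t⁴ ≡ t + 1 (mod t⁴ + t + 1).
Reduced: 1.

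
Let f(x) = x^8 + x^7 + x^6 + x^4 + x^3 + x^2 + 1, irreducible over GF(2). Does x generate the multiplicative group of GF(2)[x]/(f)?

|GF(2^8)^×| = 2^8 − 1 = 255. Prime factorization: 255 = 3·5·17.
f is primitive ⇔ x has order 255 in GF(2)[x]/(f), i.e. x^(255/q) ≠ 1 for each prime q | 255.
x^(85) mod f = 1
x^(51) mod f = x^6 + x^3.
x^(15) mod f = x^7 + x^6 + x^4 + x^3 + x^2 + x.
Since x^(85) = 1, the order of x divides 85 < 255; not primitive.

No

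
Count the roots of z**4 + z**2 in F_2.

Write P(z) = z**4 + z**2.
Evaluate at each of the 2 elements of F_2:
P(0) = 0 → root; P(1) = 0 → root.
Roots: {0, 1}.

2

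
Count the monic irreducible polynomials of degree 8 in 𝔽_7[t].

By the necklace-counting formula, N_7(8) = (1/8) Σ_{d|8} μ(8/d)·7^d.
Divisors of 8: 1, 2, 4, 8; μ(8/d) for each: 0, 0, -1, 1.
Σ = − 7^4 + 7^8 = 5762400.
N = 5762400/8 = 720300.

720300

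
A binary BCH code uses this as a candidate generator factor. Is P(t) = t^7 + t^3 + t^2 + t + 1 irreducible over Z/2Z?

Check for roots in Z/2Z: P(0) = 1; P(1) = 1.
No roots, so no linear factors.
Monic irreducibles of degree 2 over GF(2): t^2 + t + 1.
None of them divide P (all give nonzero remainder).
Monic irreducibles of degree 3 over GF(2): t^3 + t + 1, t^3 + t^2 + 1.
None of them divide P (all give nonzero remainder).
No irreducible factor of degree ≤ 3 exists, so P is irreducible over GF(2).

Yes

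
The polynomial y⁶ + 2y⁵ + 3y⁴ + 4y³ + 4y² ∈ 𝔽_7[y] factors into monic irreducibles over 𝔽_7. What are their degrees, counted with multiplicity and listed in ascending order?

1, 1, 1, 1, 2

Write f(y) = y⁶ + 2y⁵ + 3y⁴ + 4y³ + 4y².
Linear factors from roots: (y), (y + 6), (y + 5).
Complete factorization: f(y) = (y + 5)·(y + 6)·(y)^2·(y² + 5y + 2).
Factor degrees with multiplicity: 1 + 1 + 1 + 1 + 2 = 6.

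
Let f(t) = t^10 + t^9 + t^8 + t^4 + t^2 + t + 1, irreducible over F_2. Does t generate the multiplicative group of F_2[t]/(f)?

Yes

|GF(2^10)^×| = 2^10 − 1 = 1023. Prime factorization: 1023 = 3·11·31.
f is primitive ⇔ t has order 1023 in GF(2)[t]/(f), i.e. t^(1023/q) ≠ 1 for each prime q | 1023.
t^(341) mod f = t^6 + t^5 + t^4 + t^2 + 1.
t^(93) mod f = t^8 + t^4 + t^2 + 1.
t^(33) mod f = t^7 + t^6 + t^4 + t.
None equal 1, so t has full order 1023; f is primitive.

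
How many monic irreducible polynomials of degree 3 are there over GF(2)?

2

x^(2^3) − x is the product of all monic irreducibles of degree dividing 3; Möbius inversion gives N = (1/3) Σ μ(3/d)·2^d.
Divisors of 3: 1, 3; μ(3/d) for each: -1, 1.
Σ = − 2^1 + 2^3 = 6.
N = 6/3 = 2.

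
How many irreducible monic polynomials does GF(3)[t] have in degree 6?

116

Gauss's count: N_{3}(6) = (1/6) Σ_{d|6} μ(6/d)·3^d.
Divisors of 6: 1, 2, 3, 6; μ(6/d) for each: 1, -1, -1, 1.
Σ = 3^1 − 3^2 − 3^3 + 3^6 = 696.
N = 696/6 = 116.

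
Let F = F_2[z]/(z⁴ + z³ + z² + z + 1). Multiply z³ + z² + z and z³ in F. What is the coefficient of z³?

1

Multiply in F_2[z]: (z³ + z² + z)·(z³) = z⁶ + z⁵ + z⁴.
Reduce using z⁴ ≡ z³ + z² + z + 1 (mod z⁴ + z³ + z² + z + 1).
Reduced: z³ + z².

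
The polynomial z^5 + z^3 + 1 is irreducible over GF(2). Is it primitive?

Yes

Write f(z) = z^5 + z^3 + 1.
|GF(2^5)^×| = 2^5 − 1 = 31. Prime factorization: 31 = 31.
f is primitive ⇔ z has order 31 in GF(2)[z]/(f), i.e. z^(31/q) ≠ 1 for each prime q | 31.
z^(1) mod f = z.
None equal 1, so z has full order 31; f is primitive.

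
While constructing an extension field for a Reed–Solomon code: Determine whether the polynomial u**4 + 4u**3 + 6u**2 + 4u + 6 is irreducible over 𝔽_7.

No

Write P(u) = u**4 + 4u**3 + 6u**2 + 4u + 6.
Check for roots in 𝔽_7: P(0) = 6; P(1) = 0 → root; P(2) = 2; P(3) = 2; P(4) = 0 → root; P(5) = 6; P(6) = 5.
P(1) = 0, so (u − 1) divides P(u); P is reducible.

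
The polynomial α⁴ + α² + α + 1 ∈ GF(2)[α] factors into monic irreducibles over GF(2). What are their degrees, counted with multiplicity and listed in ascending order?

1, 3

Write h(α) = α⁴ + α² + α + 1.
Roots in GF(2): h(0) = 1; h(1) = 0 → root.
Linear factors from roots: (α + 1).
Complete factorization: h(α) = (α + 1)·(α³ + α² + 1).
Factor degrees with multiplicity: 1 + 3 = 4.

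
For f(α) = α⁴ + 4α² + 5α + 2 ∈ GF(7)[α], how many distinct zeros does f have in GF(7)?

0

Evaluate at each of the 7 elements of GF(7):
f(0) = 2; f(1) = 5; f(2) = 2; f(3) = 1; f(4) = 6; f(5) = 3; f(6) = 2.
No element is a root.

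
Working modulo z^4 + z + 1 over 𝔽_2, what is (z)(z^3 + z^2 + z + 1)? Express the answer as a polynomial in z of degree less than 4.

Multiply in 𝔽_2[z]: (z)·(z^3 + z^2 + z + 1) = z^4 + z^3 + z^2 + z.
Reduce using z^4 ≡ z + 1 (mod z^4 + z + 1).
Reduced: z^3 + z^2 + 1.

z^3 + z^2 + 1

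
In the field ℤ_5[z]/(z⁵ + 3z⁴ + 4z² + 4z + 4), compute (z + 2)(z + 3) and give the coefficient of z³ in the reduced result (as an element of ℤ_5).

Multiply in ℤ_5[z]: (z + 2)·(z + 3) = z² + 1.
Reduced: z² + 1.

0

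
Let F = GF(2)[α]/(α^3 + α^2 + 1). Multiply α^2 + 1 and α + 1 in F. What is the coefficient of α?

1

Multiply in GF(2)[α]: (α^2 + 1)·(α + 1) = α^3 + α^2 + α + 1.
Reduce using α^3 ≡ α^2 + 1 (mod α^3 + α^2 + 1).
Reduced: α.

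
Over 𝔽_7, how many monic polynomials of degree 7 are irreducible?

117648

By the necklace-counting formula, N_7(7) = (1/7) Σ_{d|7} μ(7/d)·7^d.
Divisors of 7: 1, 7; μ(7/d) for each: -1, 1.
Σ = − 7^1 + 7^7 = 823536.
N = 823536/7 = 117648.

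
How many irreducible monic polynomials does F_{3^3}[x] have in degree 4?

132678

Gauss's count: N_{27}(4) = (1/4) Σ_{d|4} μ(4/d)·27^d.
Divisors of 4: 1, 2, 4; μ(4/d) for each: 0, -1, 1.
Σ = − 27^2 + 27^4 = 530712.
N = 530712/4 = 132678.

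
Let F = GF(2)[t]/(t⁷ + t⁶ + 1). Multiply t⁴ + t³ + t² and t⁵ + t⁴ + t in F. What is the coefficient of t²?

1

Multiply in GF(2)[t]: (t⁴ + t³ + t²)·(t⁵ + t⁴ + t) = t⁹ + t⁶ + t⁵ + t⁴ + t³.
Reduce using t⁷ ≡ t⁶ + 1 (mod t⁷ + t⁶ + 1).
Reduced: t⁵ + t⁴ + t³ + t² + t + 1.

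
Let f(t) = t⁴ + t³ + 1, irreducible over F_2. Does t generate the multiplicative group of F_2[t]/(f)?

Yes

|GF(2^4)^×| = 2^4 − 1 = 15. Prime factorization: 15 = 3·5.
f is primitive ⇔ t has order 15 in GF(2)[t]/(f), i.e. t^(15/q) ≠ 1 for each prime q | 15.
t^(5) mod f = t³ + t + 1.
t^(3) mod f = t³.
None equal 1, so t has full order 15; f is primitive.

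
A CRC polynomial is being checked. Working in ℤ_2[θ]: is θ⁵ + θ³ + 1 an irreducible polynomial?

Write P(θ) = θ⁵ + θ³ + 1.
Check for roots in ℤ_2: P(0) = 1; P(1) = 1.
No roots, so no linear factors.
Monic irreducibles of degree 2 over GF(2): θ² + θ + 1.
None of them divide P (all give nonzero remainder).
No irreducible factor of degree ≤ 2 exists, so P is irreducible over GF(2).

Yes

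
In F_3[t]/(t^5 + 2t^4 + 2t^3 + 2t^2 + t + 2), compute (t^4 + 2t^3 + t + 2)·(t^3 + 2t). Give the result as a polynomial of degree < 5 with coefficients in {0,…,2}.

t^3 + t

Multiply in F_3[t]: (t^4 + 2t^3 + t + 2)·(t^3 + 2t) = t^7 + 2t^6 + 2t^5 + 2t^4 + 2t^3 + 2t^2 + t.
Reduce using t^5 ≡ t^4 + t^3 + t^2 + 2t + 1 (mod t^5 + 2t^4 + 2t^3 + 2t^2 + t + 2).
Reduced: t^3 + t.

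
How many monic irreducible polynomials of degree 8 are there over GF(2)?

30

The number of monic irreducibles of degree 8 over GF(2) is (1/8)·Σ_{d∣8} μ(8/d) 2^d.
Divisors of 8: 1, 2, 4, 8; μ(8/d) for each: 0, 0, -1, 1.
Σ = − 2^4 + 2^8 = 240.
N = 240/8 = 30.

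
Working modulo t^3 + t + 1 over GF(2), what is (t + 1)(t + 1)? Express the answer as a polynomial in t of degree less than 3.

Multiply in GF(2)[t]: (t + 1)·(t + 1) = t^2 + 1.
Reduced: t^2 + 1.

t^2 + 1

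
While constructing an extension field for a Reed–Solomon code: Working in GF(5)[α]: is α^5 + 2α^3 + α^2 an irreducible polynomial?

No

Write h(α) = α^5 + 2α^3 + α^2.
Check for roots in GF(5): h(0) = 0 → root; h(1) = 4; h(2) = 2; h(3) = 1; h(4) = 3.
h(0) = 0, so (α) divides h(α); h is reducible.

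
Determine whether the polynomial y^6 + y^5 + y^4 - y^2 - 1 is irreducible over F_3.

Write P(y) = y^6 + y^5 + y^4 - y^2 - 1.
Check for roots in F_3: P(0) = 2; P(1) = 1; P(2) = 2.
No roots, so no linear factors.
Monic irreducibles of degree 2 over GF(3): y^2 + 1, y^2 + y - 1, y^2 - y - 1.
None of them divide P (all give nonzero remainder).
Degree-3 irreducible divisors: test the 8 monic irreducibles of degree 3 over GF(3).
None of them divide P (all give nonzero remainder).
No irreducible factor of degree ≤ 3 exists, so P is irreducible over GF(3).

Yes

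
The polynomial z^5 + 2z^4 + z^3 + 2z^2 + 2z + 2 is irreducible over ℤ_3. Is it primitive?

Write f(z) = z^5 + 2z^4 + z^3 + 2z^2 + 2z + 2.
|GF(3^5)^×| = 3^5 − 1 = 242. Prime factorization: 242 = 2·11^2.
f is primitive ⇔ z has order 242 in GF(3)[z]/(f), i.e. z^(242/q) ≠ 1 for each prime q | 242.
z^(121) mod f = 1
z^(22) mod f = z^4 + z^2 + 2z + 2.
Since z^(121) = 1, the order of z divides 121 < 242; not primitive.

No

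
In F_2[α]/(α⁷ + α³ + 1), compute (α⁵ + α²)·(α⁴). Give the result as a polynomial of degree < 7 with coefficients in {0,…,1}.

α^6 + α^5 + α^2

Multiply in F_2[α]: (α⁵ + α²)·(α⁴) = α⁹ + α⁶.
Reduce using α⁷ ≡ α³ + 1 (mod α⁷ + α³ + 1).
Reduced: α⁶ + α⁵ + α².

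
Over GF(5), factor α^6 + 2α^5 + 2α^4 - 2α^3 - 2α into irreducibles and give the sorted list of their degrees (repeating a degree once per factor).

Write g(α) = α^6 + 2α^5 + 2α^4 - 2α^3 - 2α.
Roots in GF(5): g(0) = 0 → root; g(1) = 1; g(2) = 0 → root; g(3) = 2; g(4) = 0 → root.
Linear factors from roots: (α), (α - 2), (α + 1).
Complete factorization: g(α) = (α)·(α + 1)·(α - 2)^2·(α^2 + 2).
Factor degrees with multiplicity: 1 + 1 + 1 + 1 + 2 = 6.

1, 1, 1, 1, 2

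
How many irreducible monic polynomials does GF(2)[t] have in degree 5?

6

x^(2^5) − x is the product of all monic irreducibles of degree dividing 5; Möbius inversion gives N = (1/5) Σ μ(5/d)·2^d.
Divisors of 5: 1, 5; μ(5/d) for each: -1, 1.
Σ = − 2^1 + 2^5 = 30.
N = 30/5 = 6.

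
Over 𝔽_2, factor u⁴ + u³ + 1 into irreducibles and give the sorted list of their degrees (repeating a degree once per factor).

4

Write g(u) = u⁴ + u³ + 1.
Roots in 𝔽_2: g(0) = 1; g(1) = 1.
Complete factorization: g(u) = (u⁴ + u³ + 1).
Factor degrees with multiplicity: 4 = 4.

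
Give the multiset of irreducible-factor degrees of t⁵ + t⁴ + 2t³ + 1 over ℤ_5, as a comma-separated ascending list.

Write h(t) = t⁵ + t⁴ + 2t³ + 1.
Roots in ℤ_5: h(0) = 1; h(1) = 0 → root; h(2) = 0 → root; h(3) = 4; h(4) = 4.
Linear factors from roots: (t + 4), (t + 3).
Complete factorization: h(t) = (t + 3)·(t + 4)^2·(t² + 2).
Factor degrees with multiplicity: 1 + 1 + 1 + 2 = 5.

1, 1, 1, 2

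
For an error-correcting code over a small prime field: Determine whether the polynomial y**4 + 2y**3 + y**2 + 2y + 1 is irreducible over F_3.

Write P(y) = y**4 + 2y**3 + y**2 + 2y + 1.
Check for roots in F_3: P(0) = 1; P(1) = 1; P(2) = 2.
No roots, so no linear factors.
Monic irreducibles of degree 2 over GF(3): y**2 + 1, y**2 + y + 2, y**2 + 2y + 2.
None of them divide P (all give nonzero remainder).
No irreducible factor of degree ≤ 2 exists, so P is irreducible over GF(3).

Yes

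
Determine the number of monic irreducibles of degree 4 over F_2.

3

The number of monic irreducibles of degree 4 over GF(2) is (1/4)·Σ_{d∣4} μ(4/d) 2^d.
Divisors of 4: 1, 2, 4; μ(4/d) for each: 0, -1, 1.
Σ = − 2^2 + 2^4 = 12.
N = 12/4 = 3.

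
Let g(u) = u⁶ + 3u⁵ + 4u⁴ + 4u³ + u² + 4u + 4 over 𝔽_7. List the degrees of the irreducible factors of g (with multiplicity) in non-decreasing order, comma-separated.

Linear factors from roots: (u + 6), (u + 3), (u + 2).
Complete factorization: g(u) = (u + 2)·(u + 3)·(u + 6)·(u³ + 6u² + 4).
Factor degrees with multiplicity: 1 + 1 + 1 + 3 = 6.

1, 1, 1, 3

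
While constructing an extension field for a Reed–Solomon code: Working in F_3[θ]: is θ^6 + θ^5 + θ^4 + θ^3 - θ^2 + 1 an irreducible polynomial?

Write g(θ) = θ^6 + θ^5 + θ^4 + θ^3 - θ^2 + 1.
Check for roots in F_3: g(0) = 1; g(1) = 1; g(2) = 0 → root.
g(2) = 0, so (θ − 2) divides g(θ); g is reducible.

No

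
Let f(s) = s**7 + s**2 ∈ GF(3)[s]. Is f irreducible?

Check for roots in GF(3): f(0) = 0 → root; f(1) = 2; f(2) = 0 → root.
f(0) = 0, so (s) divides f(s); f is reducible.

No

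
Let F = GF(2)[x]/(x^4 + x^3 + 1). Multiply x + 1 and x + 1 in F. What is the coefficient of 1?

Multiply in GF(2)[x]: (x + 1)·(x + 1) = x^2 + 1.
Reduced: x^2 + 1.

1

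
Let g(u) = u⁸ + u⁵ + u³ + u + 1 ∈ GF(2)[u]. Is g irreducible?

Check for roots in GF(2): g(0) = 1; g(1) = 1.
No roots, so no linear factors.
Monic irreducibles of degree 2 over GF(2): u² + u + 1.
None of them divide g (all give nonzero remainder).
Monic irreducibles of degree 3 over GF(2): u³ + u + 1, u³ + u² + 1.
None of them divide g (all give nonzero remainder).
Monic irreducibles of degree 4 over GF(2): u⁴ + u + 1, u⁴ + u³ + 1, u⁴ + u³ + u² + u + 1.
None of them divide g (all give nonzero remainder).
No irreducible factor of degree ≤ 4 exists, so g is irreducible over GF(2).

Yes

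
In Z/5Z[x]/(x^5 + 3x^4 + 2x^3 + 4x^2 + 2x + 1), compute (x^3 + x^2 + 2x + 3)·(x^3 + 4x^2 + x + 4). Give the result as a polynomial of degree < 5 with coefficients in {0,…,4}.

Multiply in Z/5Z[x]: (x^3 + x^2 + 2x + 3)·(x^3 + 4x^2 + x + 4) = x^6 + 2x^4 + x^3 + 3x^2 + x + 2.
Reduce using x^5 ≡ 2x^4 + 3x^3 + x^2 + 3x + 4 (mod x^5 + 3x^4 + 2x^3 + 4x^2 + 2x + 1).
Reduced: 4x^4 + 3x^3 + 3x^2 + x.

4x^4 + 3x^3 + 3x^2 + x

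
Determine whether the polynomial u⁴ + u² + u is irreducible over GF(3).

No

Write g(u) = u⁴ + u² + u.
Check for roots in GF(3): g(0) = 0 → root; g(1) = 0 → root; g(2) = 1.
g(0) = 0, so (u) divides g(u); g is reducible.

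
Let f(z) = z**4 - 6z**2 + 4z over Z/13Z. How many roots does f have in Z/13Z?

Evaluate at each of the 13 elements of Z/13Z:
f(0) = 0 → root; f(1) = 12; f(2) = 0 → root; f(3) = 0 → root; f(4) = 7; f(5) = 1; f(6) = 12; f(7) = 3; f(8) = 0 → root; f(9) = 1; f(10) = 2; f(11) = 10; f(12) = 4.
Roots: {0, 2, 3, 8}.

4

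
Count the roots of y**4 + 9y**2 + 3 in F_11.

Write g(y) = y**4 + 9y**2 + 3.
Evaluate at each of the 11 elements of F_11:
g(0) = 3; g(1) = 2; g(2) = 0 → root; g(3) = 0 → root; g(4) = 7; g(5) = 6; g(6) = 6; g(7) = 7; g(8) = 0 → root; g(9) = 0 → root; g(10) = 2.
Roots: {2, 3, 8, 9}.

4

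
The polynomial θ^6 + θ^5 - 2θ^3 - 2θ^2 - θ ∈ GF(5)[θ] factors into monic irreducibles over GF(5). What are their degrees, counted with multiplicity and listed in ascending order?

1, 1, 2, 2

Write f(θ) = θ^6 + θ^5 - 2θ^3 - 2θ^2 - θ.
Roots in GF(5): f(0) = 0 → root; f(1) = 2; f(2) = 0 → root; f(3) = 2; f(4) = 1.
Linear factors from roots: (θ), (θ - 2).
Complete factorization: f(θ) = (θ)·(θ - 2)·(θ^2 + θ + 1)·(θ^2 + 2θ - 2).
Factor degrees with multiplicity: 1 + 1 + 2 + 2 = 6.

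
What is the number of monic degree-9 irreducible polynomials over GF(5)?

217000

The number of monic irreducibles of degree 9 over GF(5) is (1/9)·Σ_{d∣9} μ(9/d) 5^d.
Divisors of 9: 1, 3, 9; μ(9/d) for each: 0, -1, 1.
Σ = − 5^3 + 5^9 = 1953000.
N = 1953000/9 = 217000.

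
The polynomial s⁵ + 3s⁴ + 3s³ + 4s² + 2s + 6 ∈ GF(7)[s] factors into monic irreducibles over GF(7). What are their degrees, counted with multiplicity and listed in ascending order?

1, 4

Write h(s) = s⁵ + 3s⁴ + 3s³ + 4s² + 2s + 6.
Linear factors from roots: (s + 1).
Complete factorization: h(s) = (s + 1)·(s⁴ + 2s³ + s² + 3s + 6).
Factor degrees with multiplicity: 1 + 4 = 5.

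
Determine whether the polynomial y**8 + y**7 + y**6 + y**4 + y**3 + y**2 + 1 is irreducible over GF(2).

Yes

Write m(y) = y**8 + y**7 + y**6 + y**4 + y**3 + y**2 + 1.
Check for roots in GF(2): m(0) = 1; m(1) = 1.
No roots, so no linear factors.
Monic irreducibles of degree 2 over GF(2): y**2 + y + 1.
None of them divide m (all give nonzero remainder).
Monic irreducibles of degree 3 over GF(2): y**3 + y + 1, y**3 + y**2 + 1.
None of them divide m (all give nonzero remainder).
Monic irreducibles of degree 4 over GF(2): y**4 + y + 1, y**4 + y**3 + 1, y**4 + y**3 + y**2 + y + 1.
None of them divide m (all give nonzero remainder).
No irreducible factor of degree ≤ 4 exists, so m is irreducible over GF(2).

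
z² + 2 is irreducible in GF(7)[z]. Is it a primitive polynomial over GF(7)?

Write f(z) = z² + 2.
|GF(7^2)^×| = 7^2 − 1 = 48. Prime factorization: 48 = 2^4·3.
f is primitive ⇔ z has order 48 in GF(7)[z]/(f), i.e. z^(48/q) ≠ 1 for each prime q | 48.
z^(24) mod f = 1
z^(16) mod f = 4.
Since z^(24) = 1, the order of z divides 24 < 48; not primitive.

No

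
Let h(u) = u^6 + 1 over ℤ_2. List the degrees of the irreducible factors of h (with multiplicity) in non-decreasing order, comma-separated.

1, 1, 2, 2

Roots in ℤ_2: h(0) = 1; h(1) = 0 → root.
Linear factors from roots: (u + 1).
Complete factorization: h(u) = (u + 1)^2·(u^2 + u + 1)^2.
Factor degrees with multiplicity: 1 + 1 + 2 + 2 = 6.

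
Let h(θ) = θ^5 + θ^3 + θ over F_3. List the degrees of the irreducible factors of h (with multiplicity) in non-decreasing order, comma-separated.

1, 1, 1, 1, 1

Roots in F_3: h(0) = 0 → root; h(1) = 0 → root; h(2) = 0 → root.
Linear factors from roots: (θ), (θ - 1), (θ + 1).
Complete factorization: h(θ) = (θ)·(θ + 1)^2·(θ - 1)^2.
Factor degrees with multiplicity: 1 + 1 + 1 + 1 + 1 = 5.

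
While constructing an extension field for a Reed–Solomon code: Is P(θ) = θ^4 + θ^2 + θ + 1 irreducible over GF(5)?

Yes

Check for roots in GF(5): P(0) = 1; P(1) = 4; P(2) = 3; P(3) = 4; P(4) = 2.
No roots, so no linear factors.
Degree-2 irreducible divisors: test the 10 monic irreducibles of degree 2 over GF(5).
None of them divide P (all give nonzero remainder).
No irreducible factor of degree ≤ 2 exists, so P is irreducible over GF(5).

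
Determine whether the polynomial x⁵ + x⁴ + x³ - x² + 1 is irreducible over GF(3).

No

Write m(x) = x⁵ + x⁴ + x³ - x² + 1.
Check for roots in GF(3): m(0) = 1; m(1) = 0 → root; m(2) = 2.
m(1) = 0, so (x − 1) divides m(x); m is reducible.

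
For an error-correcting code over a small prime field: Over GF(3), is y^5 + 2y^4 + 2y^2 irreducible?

No

Write m(y) = y^5 + 2y^4 + 2y^2.
Check for roots in GF(3): m(0) = 0 → root; m(1) = 2; m(2) = 0 → root.
m(0) = 0, so (y) divides m(y); m is reducible.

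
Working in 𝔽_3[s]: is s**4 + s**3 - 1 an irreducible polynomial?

Yes

Write h(s) = s**4 + s**3 - 1.
Check for roots in 𝔽_3: h(0) = 2; h(1) = 1; h(2) = 2.
No roots, so no linear factors.
Monic irreducibles of degree 2 over GF(3): s**2 + 1, s**2 + s - 1, s**2 - s - 1.
None of them divide h (all give nonzero remainder).
No irreducible factor of degree ≤ 2 exists, so h is irreducible over GF(3).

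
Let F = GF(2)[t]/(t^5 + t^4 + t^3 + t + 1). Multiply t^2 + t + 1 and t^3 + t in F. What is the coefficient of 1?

1

Multiply in GF(2)[t]: (t^2 + t + 1)·(t^3 + t) = t^5 + t^4 + t^2 + t.
Reduce using t^5 ≡ t^4 + t^3 + t + 1 (mod t^5 + t^4 + t^3 + t + 1).
Reduced: t^3 + t^2 + 1.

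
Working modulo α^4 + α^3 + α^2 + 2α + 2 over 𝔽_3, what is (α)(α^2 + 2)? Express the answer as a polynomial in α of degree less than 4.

α^3 + 2α

Multiply in 𝔽_3[α]: (α)·(α^2 + 2) = α^3 + 2α.
Reduced: α^3 + 2α.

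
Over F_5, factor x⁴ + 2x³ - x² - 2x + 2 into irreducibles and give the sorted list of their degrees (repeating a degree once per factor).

2, 2

Write f(x) = x⁴ + 2x³ - x² - 2x + 2.
Roots in F_5: f(0) = 2; f(1) = 2; f(2) = 1; f(3) = 2; f(4) = 2.
Complete factorization: f(x) = (x² + x + 1)·(x² + x + 2).
Factor degrees with multiplicity: 2 + 2 = 4.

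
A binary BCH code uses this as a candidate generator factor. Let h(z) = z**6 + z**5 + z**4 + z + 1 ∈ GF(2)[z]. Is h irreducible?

Check for roots in GF(2): h(0) = 1; h(1) = 1.
No roots, so no linear factors.
Monic irreducibles of degree 2 over GF(2): z**2 + z + 1.
None of them divide h (all give nonzero remainder).
Monic irreducibles of degree 3 over GF(2): z**3 + z + 1, z**3 + z**2 + 1.
None of them divide h (all give nonzero remainder).
No irreducible factor of degree ≤ 3 exists, so h is irreducible over GF(2).

Yes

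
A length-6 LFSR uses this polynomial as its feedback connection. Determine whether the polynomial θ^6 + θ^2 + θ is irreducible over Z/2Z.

No

Write g(θ) = θ^6 + θ^2 + θ.
Check for roots in Z/2Z: g(0) = 0 → root; g(1) = 1.
g(0) = 0, so (θ) divides g(θ); g is reducible.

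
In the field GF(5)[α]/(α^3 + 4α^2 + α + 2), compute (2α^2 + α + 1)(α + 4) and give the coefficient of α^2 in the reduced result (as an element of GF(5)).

Multiply in GF(5)[α]: (2α^2 + α + 1)·(α + 4) = 2α^3 + 4α^2 + 4.
Reduce using α^3 ≡ α^2 + 4α + 3 (mod α^3 + 4α^2 + α + 2).
Reduced: α^2 + 3α.

1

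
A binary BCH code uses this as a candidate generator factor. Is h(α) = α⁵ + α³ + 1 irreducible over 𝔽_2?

Check for roots in 𝔽_2: h(0) = 1; h(1) = 1.
No roots, so no linear factors.
Monic irreducibles of degree 2 over GF(2): α² + α + 1.
None of them divide h (all give nonzero remainder).
No irreducible factor of degree ≤ 2 exists, so h is irreducible over GF(2).

Yes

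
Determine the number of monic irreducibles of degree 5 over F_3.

48

x^(3^5) − x is the product of all monic irreducibles of degree dividing 5; Möbius inversion gives N = (1/5) Σ μ(5/d)·3^d.
Divisors of 5: 1, 5; μ(5/d) for each: -1, 1.
Σ = − 3^1 + 3^5 = 240.
N = 240/5 = 48.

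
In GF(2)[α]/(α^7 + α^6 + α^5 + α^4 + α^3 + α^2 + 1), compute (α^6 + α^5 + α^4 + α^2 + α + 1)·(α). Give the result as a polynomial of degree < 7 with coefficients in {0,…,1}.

Multiply in GF(2)[α]: (α^6 + α^5 + α^4 + α^2 + α + 1)·(α) = α^7 + α^6 + α^5 + α^3 + α^2 + α.
Reduce using α^7 ≡ α^6 + α^5 + α^4 + α^3 + α^2 + 1 (mod α^7 + α^6 + α^5 + α^4 + α^3 + α^2 + 1).
Reduced: α^4 + α + 1.

α^4 + α + 1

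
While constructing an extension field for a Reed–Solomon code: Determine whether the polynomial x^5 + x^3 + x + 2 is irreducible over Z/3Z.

Write g(x) = x^5 + x^3 + x + 2.
Check for roots in Z/3Z: g(0) = 2; g(1) = 2; g(2) = 2.
No roots, so no linear factors.
Monic irreducibles of degree 2 over GF(3): x^2 + 1, x^2 + x + 2, x^2 + 2x + 2.
None of them divide g (all give nonzero remainder).
No irreducible factor of degree ≤ 2 exists, so g is irreducible over GF(3).

Yes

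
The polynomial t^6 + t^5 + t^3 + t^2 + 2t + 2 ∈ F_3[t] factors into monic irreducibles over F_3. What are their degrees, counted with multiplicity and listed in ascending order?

1, 2, 3

Write h(t) = t^6 + t^5 + t^3 + t^2 + 2t + 2.
Roots in F_3: h(0) = 2; h(1) = 2; h(2) = 0 → root.
Linear factors from roots: (t + 1).
Complete factorization: h(t) = (t + 1)·(t^2 + 2t + 2)·(t^3 + t^2 + 2t + 1).
Factor degrees with multiplicity: 1 + 2 + 3 = 6.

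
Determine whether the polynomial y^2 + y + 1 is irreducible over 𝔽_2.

Write m(y) = y^2 + y + 1.
Check for roots in 𝔽_2: m(0) = 1; m(1) = 1.
No roots. A degree-2 polynomial over a field with no linear factor is irreducible.

Yes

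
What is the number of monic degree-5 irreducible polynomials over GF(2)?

x^(2^5) − x is the product of all monic irreducibles of degree dividing 5; Möbius inversion gives N = (1/5) Σ μ(5/d)·2^d.
Divisors of 5: 1, 5; μ(5/d) for each: -1, 1.
Σ = − 2^1 + 2^5 = 30.
N = 30/5 = 6.

6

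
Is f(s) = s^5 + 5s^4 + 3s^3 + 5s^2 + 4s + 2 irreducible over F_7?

Yes

Check for roots in F_7: f(0) = 2; f(1) = 6; f(2) = 5; f(3) = 4; f(4) = 4; f(5) = 3; f(6) = 4.
No roots, so no linear factors.
Degree-2 irreducible divisors: test the 21 monic irreducibles of degree 2 over GF(7).
None of them divide f (all give nonzero remainder).
No irreducible factor of degree ≤ 2 exists, so f is irreducible over GF(7).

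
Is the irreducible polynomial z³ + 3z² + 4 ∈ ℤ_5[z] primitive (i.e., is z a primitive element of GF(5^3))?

Write f(z) = z³ + 3z² + 4.
|GF(5^3)^×| = 5^3 − 1 = 124. Prime factorization: 124 = 2^2·31.
f is primitive ⇔ z has order 124 in GF(5)[z]/(f), i.e. z^(124/q) ≠ 1 for each prime q | 124.
z^(62) mod f = 1
z^(4) mod f = 4z² + z + 2.
Since z^(62) = 1, the order of z divides 62 < 124; not primitive.

No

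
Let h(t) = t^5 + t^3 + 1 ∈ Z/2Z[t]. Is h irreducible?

Check for roots in Z/2Z: h(0) = 1; h(1) = 1.
No roots, so no linear factors.
Monic irreducibles of degree 2 over GF(2): t^2 + t + 1.
None of them divide h (all give nonzero remainder).
No irreducible factor of degree ≤ 2 exists, so h is irreducible over GF(2).

Yes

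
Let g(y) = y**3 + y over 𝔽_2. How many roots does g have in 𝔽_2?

Evaluate at each of the 2 elements of 𝔽_2:
g(0) = 0 → root; g(1) = 0 → root.
Roots: {0, 1}.

2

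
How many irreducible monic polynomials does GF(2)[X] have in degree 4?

By the necklace-counting formula, N_2(4) = (1/4) Σ_{d|4} μ(4/d)·2^d.
Divisors of 4: 1, 2, 4; μ(4/d) for each: 0, -1, 1.
Σ = − 2^2 + 2^4 = 12.
N = 12/4 = 3.

3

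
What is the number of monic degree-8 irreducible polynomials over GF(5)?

48750

x^(5^8) − x is the product of all monic irreducibles of degree dividing 8; Möbius inversion gives N = (1/8) Σ μ(8/d)·5^d.
Divisors of 8: 1, 2, 4, 8; μ(8/d) for each: 0, 0, -1, 1.
Σ = − 5^4 + 5^8 = 390000.
N = 390000/8 = 48750.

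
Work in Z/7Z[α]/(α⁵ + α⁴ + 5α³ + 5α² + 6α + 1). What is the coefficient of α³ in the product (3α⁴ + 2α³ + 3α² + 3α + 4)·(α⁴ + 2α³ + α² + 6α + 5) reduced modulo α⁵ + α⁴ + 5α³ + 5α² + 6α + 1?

Multiply in Z/7Z[α]: (3α⁴ + 2α³ + 3α² + 3α + 4)·(α⁴ + 2α³ + α² + 6α + 5) = 3α⁸ + α⁷ + 3α⁶ + α⁵ + 5α⁴ + 4α³ + 2α² + 4α + 6.
Reduce using α⁵ ≡ 6α⁴ + 2α³ + 2α² + α + 6 (mod α⁵ + α⁴ + 5α³ + 5α² + 6α + 1).
Reduced: 6α⁴ + 5α³ + 6α² + 6α.

5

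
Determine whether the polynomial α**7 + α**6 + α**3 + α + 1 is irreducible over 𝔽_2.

Yes

Write m(α) = α**7 + α**6 + α**3 + α + 1.
Check for roots in 𝔽_2: m(0) = 1; m(1) = 1.
No roots, so no linear factors.
Monic irreducibles of degree 2 over GF(2): α**2 + α + 1.
None of them divide m (all give nonzero remainder).
Monic irreducibles of degree 3 over GF(2): α**3 + α + 1, α**3 + α**2 + 1.
None of them divide m (all give nonzero remainder).
No irreducible factor of degree ≤ 3 exists, so m is irreducible over GF(2).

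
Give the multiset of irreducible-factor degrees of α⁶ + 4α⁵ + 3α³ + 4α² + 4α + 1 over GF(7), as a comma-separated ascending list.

6

Write g(α) = α⁶ + 4α⁵ + 3α³ + 4α² + 4α + 1.
Complete factorization: g(α) = (α⁶ + 4α⁵ + 3α³ + 4α² + 4α + 1).
Factor degrees with multiplicity: 6 = 6.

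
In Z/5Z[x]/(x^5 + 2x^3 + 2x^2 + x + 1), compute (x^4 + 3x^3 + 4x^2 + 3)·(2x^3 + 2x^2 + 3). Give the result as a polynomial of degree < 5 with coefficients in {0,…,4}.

x^4 + 2x^3 + 3x^2 + 2x + 4

Multiply in Z/5Z[x]: (x^4 + 3x^3 + 4x^2 + 3)·(2x^3 + 2x^2 + 3) = 2x^7 + 3x^6 + 4x^5 + x^4 + 3x^2 + 4.
Reduce using x^5 ≡ 3x^3 + 3x^2 + 4x + 4 (mod x^5 + 2x^3 + 2x^2 + x + 1).
Reduced: x^4 + 2x^3 + 3x^2 + 2x + 4.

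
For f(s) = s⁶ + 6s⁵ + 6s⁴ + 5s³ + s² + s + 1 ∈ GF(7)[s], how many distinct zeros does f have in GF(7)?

Evaluate at each of the 7 elements of GF(7):
f(0) = 1; f(1) = 0 → root; f(2) = 0 → root; f(3) = 0 → root; f(4) = 0 → root; f(5) = 1; f(6) = 4.
Roots: {1, 2, 3, 4}.

4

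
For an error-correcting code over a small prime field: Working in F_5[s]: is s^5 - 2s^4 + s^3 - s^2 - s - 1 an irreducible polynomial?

Write h(s) = s^5 - 2s^4 + s^3 - s^2 - s - 1.
Check for roots in F_5: h(0) = 4; h(1) = 2; h(2) = 1; h(3) = 0 → root; h(4) = 0 → root.
h(3) = 0, so (s − 3) divides h(s); h is reducible.

No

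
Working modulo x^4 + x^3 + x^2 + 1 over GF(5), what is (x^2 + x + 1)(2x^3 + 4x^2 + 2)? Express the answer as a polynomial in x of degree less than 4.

Multiply in GF(5)[x]: (x^2 + x + 1)·(2x^3 + 4x^2 + 2) = 2x^5 + x^4 + x^3 + x^2 + 2x + 2.
Reduce using x^4 ≡ 4x^3 + 4x^2 + 4 (mod x^4 + x^3 + x^2 + 1).
Reduced: 2x^2 + 3.

2x^2 + 3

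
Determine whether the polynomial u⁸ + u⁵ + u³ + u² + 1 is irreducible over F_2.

Yes

Write f(u) = u⁸ + u⁵ + u³ + u² + 1.
Check for roots in F_2: f(0) = 1; f(1) = 1.
No roots, so no linear factors.
Monic irreducibles of degree 2 over GF(2): u² + u + 1.
None of them divide f (all give nonzero remainder).
Monic irreducibles of degree 3 over GF(2): u³ + u + 1, u³ + u² + 1.
None of them divide f (all give nonzero remainder).
Monic irreducibles of degree 4 over GF(2): u⁴ + u + 1, u⁴ + u³ + 1, u⁴ + u³ + u² + u + 1.
None of them divide f (all give nonzero remainder).
No irreducible factor of degree ≤ 4 exists, so f is irreducible over GF(2).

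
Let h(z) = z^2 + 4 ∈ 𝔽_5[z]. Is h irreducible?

No

Check for roots in 𝔽_5: h(0) = 4; h(1) = 0 → root; h(2) = 3; h(3) = 3; h(4) = 0 → root.
h(1) = 0, so (z − 1) divides h(z); h is reducible.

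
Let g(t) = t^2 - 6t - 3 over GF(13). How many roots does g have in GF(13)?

Evaluate at each of the 13 elements of GF(13):
g(0) = 10; g(1) = 5; g(2) = 2; g(3) = 1; g(4) = 2; g(5) = 5; g(6) = 10; g(7) = 4; g(8) = 0 → root; g(9) = 11; g(10) = 11; g(11) = 0 → root; g(12) = 4.
Roots: {8, 11}.

2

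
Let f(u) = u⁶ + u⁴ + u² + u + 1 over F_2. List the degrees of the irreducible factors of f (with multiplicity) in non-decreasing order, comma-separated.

Roots in F_2: f(0) = 1; f(1) = 1.
Complete factorization: f(u) = (u⁶ + u⁴ + u² + u + 1).
Factor degrees with multiplicity: 6 = 6.

6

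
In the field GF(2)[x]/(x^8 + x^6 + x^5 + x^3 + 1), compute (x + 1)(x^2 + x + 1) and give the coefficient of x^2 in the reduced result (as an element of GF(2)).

0

Multiply in GF(2)[x]: (x + 1)·(x^2 + x + 1) = x^3 + 1.
Reduced: x^3 + 1.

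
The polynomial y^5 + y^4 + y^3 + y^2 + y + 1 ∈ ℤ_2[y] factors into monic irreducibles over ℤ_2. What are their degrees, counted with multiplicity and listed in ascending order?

1, 2, 2

Write h(y) = y^5 + y^4 + y^3 + y^2 + y + 1.
Roots in ℤ_2: h(0) = 1; h(1) = 0 → root.
Linear factors from roots: (y + 1).
Complete factorization: h(y) = (y + 1)·(y^2 + y + 1)^2.
Factor degrees with multiplicity: 1 + 2 + 2 = 5.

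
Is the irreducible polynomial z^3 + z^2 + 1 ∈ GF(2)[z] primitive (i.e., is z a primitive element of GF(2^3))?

Write f(z) = z^3 + z^2 + 1.
|GF(2^3)^×| = 2^3 − 1 = 7. Prime factorization: 7 = 7.
f is primitive ⇔ z has order 7 in GF(2)[z]/(f), i.e. z^(7/q) ≠ 1 for each prime q | 7.
z^(1) mod f = z.
None equal 1, so z has full order 7; f is primitive.

Yes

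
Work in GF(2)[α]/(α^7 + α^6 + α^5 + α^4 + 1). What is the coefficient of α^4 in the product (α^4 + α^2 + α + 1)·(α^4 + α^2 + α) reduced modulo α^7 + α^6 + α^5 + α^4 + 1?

1

Multiply in GF(2)[α]: (α^4 + α^2 + α + 1)·(α^4 + α^2 + α) = α^8 + α.
Reduce using α^7 ≡ α^6 + α^5 + α^4 + 1 (mod α^7 + α^6 + α^5 + α^4 + 1).
Reduced: α^4 + 1.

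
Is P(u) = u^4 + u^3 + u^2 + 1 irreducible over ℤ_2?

No

Check for roots in ℤ_2: P(0) = 1; P(1) = 0 → root.
P(1) = 0, so (u − 1) divides P(u); P is reducible.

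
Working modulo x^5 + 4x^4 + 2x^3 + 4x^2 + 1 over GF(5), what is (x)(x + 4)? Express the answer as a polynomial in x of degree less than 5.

x^2 + 4x

Multiply in GF(5)[x]: (x)·(x + 4) = x^2 + 4x.
Reduced: x^2 + 4x.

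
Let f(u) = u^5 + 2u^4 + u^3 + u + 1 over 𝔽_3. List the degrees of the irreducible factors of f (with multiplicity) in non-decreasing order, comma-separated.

Roots in 𝔽_3: f(0) = 1; f(1) = 0 → root; f(2) = 0 → root.
Linear factors from roots: (u + 2), (u + 1).
Complete factorization: f(u) = (u + 1)·(u + 2)·(u^3 + 2u^2 + 2u + 2).
Factor degrees with multiplicity: 1 + 1 + 3 = 5.

1, 1, 3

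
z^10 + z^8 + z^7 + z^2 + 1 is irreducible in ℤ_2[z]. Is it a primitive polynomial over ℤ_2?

Write f(z) = z^10 + z^8 + z^7 + z^2 + 1.
|GF(2^10)^×| = 2^10 − 1 = 1023. Prime factorization: 1023 = 3·11·31.
f is primitive ⇔ z has order 1023 in GF(2)[z]/(f), i.e. z^(1023/q) ≠ 1 for each prime q | 1023.
z^(341) mod f = z^8 + z^7 + z^6 + z^5 + z^2 + z + 1.
z^(93) mod f = z^8 + z^3 + z^2 + z.
z^(33) mod f = z^8 + z^7 + z^3 + z^2.
None equal 1, so z has full order 1023; f is primitive.

Yes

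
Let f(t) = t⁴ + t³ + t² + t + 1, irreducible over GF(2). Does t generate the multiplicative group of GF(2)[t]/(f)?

No

|GF(2^4)^×| = 2^4 − 1 = 15. Prime factorization: 15 = 3·5.
f is primitive ⇔ t has order 15 in GF(2)[t]/(f), i.e. t^(15/q) ≠ 1 for each prime q | 15.
t^(5) mod f = 1
t^(3) mod f = t³.
Since t^(5) = 1, the order of t divides 5 < 15; not primitive.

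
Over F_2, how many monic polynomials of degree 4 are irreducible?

3

Gauss's count: N_{2}(4) = (1/4) Σ_{d|4} μ(4/d)·2^d.
Divisors of 4: 1, 2, 4; μ(4/d) for each: 0, -1, 1.
Σ = − 2^2 + 2^4 = 12.
N = 12/4 = 3.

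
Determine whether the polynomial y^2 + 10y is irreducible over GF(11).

Write P(y) = y^2 + 10y.
Check each element of GF(11) for a root: P(0)=0, P(1)=0, P(2)=2, P(3)=6, P(4)=1, P(5)=9, P(6)=8, P(7)=9, P(8)=1, P(9)=6, P(10)=2.
P(0) = 0, so (y) divides P(y); P is reducible.

No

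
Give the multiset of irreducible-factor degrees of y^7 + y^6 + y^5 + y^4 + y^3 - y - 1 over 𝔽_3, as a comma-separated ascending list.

Write h(y) = y^7 + y^6 + y^5 + y^4 + y^3 - y - 1.
Roots in 𝔽_3: h(0) = 2; h(1) = 0 → root; h(2) = 2.
Linear factors from roots: (y - 1).
Complete factorization: h(y) = (y - 1)^2·(y^2 - y - 1)·(y^3 + y^2 - y + 1).
Factor degrees with multiplicity: 1 + 1 + 2 + 3 = 7.

1, 1, 2, 3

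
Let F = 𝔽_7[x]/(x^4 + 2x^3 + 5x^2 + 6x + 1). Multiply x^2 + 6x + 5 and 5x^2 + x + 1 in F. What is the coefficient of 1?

Multiply in 𝔽_7[x]: (x^2 + 6x + 5)·(5x^2 + x + 1) = 5x^4 + 3x^3 + 4x^2 + 4x + 5.
Reduce using x^4 ≡ 5x^3 + 2x^2 + x + 6 (mod x^4 + 2x^3 + 5x^2 + 6x + 1).
Reduced: 2x.

0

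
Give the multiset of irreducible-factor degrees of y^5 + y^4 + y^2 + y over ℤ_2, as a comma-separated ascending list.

1, 1, 1, 2

Write g(y) = y^5 + y^4 + y^2 + y.
Roots in ℤ_2: g(0) = 0 → root; g(1) = 0 → root.
Linear factors from roots: (y), (y + 1).
Complete factorization: g(y) = (y)·(y + 1)^2·(y^2 + y + 1).
Factor degrees with multiplicity: 1 + 1 + 1 + 2 = 5.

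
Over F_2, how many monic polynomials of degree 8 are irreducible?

Gauss's count: N_{2}(8) = (1/8) Σ_{d|8} μ(8/d)·2^d.
Divisors of 8: 1, 2, 4, 8; μ(8/d) for each: 0, 0, -1, 1.
Σ = − 2^4 + 2^8 = 240.
N = 240/8 = 30.

30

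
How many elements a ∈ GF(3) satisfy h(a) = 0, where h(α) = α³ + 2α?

Evaluate at each of the 3 elements of GF(3):
h(0) = 0 → root; h(1) = 0 → root; h(2) = 0 → root.
Roots: {0, 1, 2}.

3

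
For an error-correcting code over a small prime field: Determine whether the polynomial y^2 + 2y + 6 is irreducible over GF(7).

No

Write f(y) = y^2 + 2y + 6.
Check for roots in GF(7): f(0) = 6; f(1) = 2; f(2) = 0 → root; f(3) = 0 → root; f(4) = 2; f(5) = 6; f(6) = 5.
f(2) = 0, so (y − 2) divides f(y); f is reducible.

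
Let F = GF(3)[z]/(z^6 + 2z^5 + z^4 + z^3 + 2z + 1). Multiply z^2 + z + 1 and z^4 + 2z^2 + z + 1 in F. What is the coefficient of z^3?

2

Multiply in GF(3)[z]: (z^2 + z + 1)·(z^4 + 2z^2 + z + 1) = z^6 + z^5 + z^2 + 2z + 1.
Reduce using z^6 ≡ z^5 + 2z^4 + 2z^3 + z + 2 (mod z^6 + 2z^5 + z^4 + z^3 + 2z + 1).
Reduced: 2z^5 + 2z^4 + 2z^3 + z^2.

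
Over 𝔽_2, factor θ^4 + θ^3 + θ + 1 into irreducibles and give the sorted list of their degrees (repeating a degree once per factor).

Write g(θ) = θ^4 + θ^3 + θ + 1.
Roots in 𝔽_2: g(0) = 1; g(1) = 0 → root.
Linear factors from roots: (θ + 1).
Complete factorization: g(θ) = (θ + 1)^2·(θ^2 + θ + 1).
Factor degrees with multiplicity: 1 + 1 + 2 = 4.

1, 1, 2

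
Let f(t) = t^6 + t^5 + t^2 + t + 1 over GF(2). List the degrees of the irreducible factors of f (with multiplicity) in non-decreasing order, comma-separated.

6

Roots in GF(2): f(0) = 1; f(1) = 1.
Complete factorization: f(t) = (t^6 + t^5 + t^2 + t + 1).
Factor degrees with multiplicity: 6 = 6.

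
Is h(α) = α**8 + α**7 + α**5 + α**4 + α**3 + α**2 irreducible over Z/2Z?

No

Check for roots in Z/2Z: h(0) = 0 → root; h(1) = 0 → root.
h(0) = 0, so (α) divides h(α); h is reducible.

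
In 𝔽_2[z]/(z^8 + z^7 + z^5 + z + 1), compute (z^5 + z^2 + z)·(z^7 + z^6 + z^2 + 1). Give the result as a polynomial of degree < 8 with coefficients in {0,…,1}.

z^3 + z^2 + z

Multiply in 𝔽_2[z]: (z^5 + z^2 + z)·(z^7 + z^6 + z^2 + 1) = z^12 + z^11 + z^9 + z^5 + z^4 + z^3 + z^2 + z.
Reduce using z^8 ≡ z^7 + z^5 + z + 1 (mod z^8 + z^7 + z^5 + z + 1).
Reduced: z^3 + z^2 + z.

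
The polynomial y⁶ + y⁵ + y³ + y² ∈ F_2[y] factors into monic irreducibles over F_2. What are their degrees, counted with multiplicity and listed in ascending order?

Write g(y) = y⁶ + y⁵ + y³ + y².
Roots in F_2: g(0) = 0 → root; g(1) = 0 → root.
Linear factors from roots: (y), (y + 1).
Complete factorization: g(y) = (y)^2·(y + 1)^2·(y² + y + 1).
Factor degrees with multiplicity: 1 + 1 + 1 + 1 + 2 = 6.

1, 1, 1, 1, 2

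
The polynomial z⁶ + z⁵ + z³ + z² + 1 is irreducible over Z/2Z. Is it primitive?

Write f(z) = z⁶ + z⁵ + z³ + z² + 1.
|GF(2^6)^×| = 2^6 − 1 = 63. Prime factorization: 63 = 3^2·7.
f is primitive ⇔ z has order 63 in GF(2)[z]/(f), i.e. z^(63/q) ≠ 1 for each prime q | 63.
z^(21) mod f = z⁴ + z² + z + 1.
z^(9) mod f = z² + z.
None equal 1, so z has full order 63; f is primitive.

Yes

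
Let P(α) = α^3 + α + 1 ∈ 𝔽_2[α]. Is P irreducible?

Check for roots in 𝔽_2: P(0) = 1; P(1) = 1.
No roots. A degree-3 polynomial over a field with no linear factor is irreducible.

Yes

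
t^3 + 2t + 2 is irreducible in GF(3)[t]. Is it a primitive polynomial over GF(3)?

No

Write f(t) = t^3 + 2t + 2.
|GF(3^3)^×| = 3^3 − 1 = 26. Prime factorization: 26 = 2·13.
f is primitive ⇔ t has order 26 in GF(3)[t]/(f), i.e. t^(26/q) ≠ 1 for each prime q | 26.
t^(13) mod f = 1
t^(2) mod f = t^2.
Since t^(13) = 1, the order of t divides 13 < 26; not primitive.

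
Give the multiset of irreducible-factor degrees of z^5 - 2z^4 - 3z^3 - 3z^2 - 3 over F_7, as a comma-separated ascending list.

5

Write g(z) = z^5 - 2z^4 - 3z^3 - 3z^2 - 3.
Complete factorization: g(z) = (z^5 - 2z^4 - 3z^3 - 3z^2 - 3).
Factor degrees with multiplicity: 5 = 5.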